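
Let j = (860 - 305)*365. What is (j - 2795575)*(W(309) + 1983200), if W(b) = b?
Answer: -5143238837000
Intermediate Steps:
j = 202575 (j = 555*365 = 202575)
(j - 2795575)*(W(309) + 1983200) = (202575 - 2795575)*(309 + 1983200) = -2593000*1983509 = -5143238837000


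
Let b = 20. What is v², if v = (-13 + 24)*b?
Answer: 48400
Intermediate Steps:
v = 220 (v = (-13 + 24)*20 = 11*20 = 220)
v² = 220² = 48400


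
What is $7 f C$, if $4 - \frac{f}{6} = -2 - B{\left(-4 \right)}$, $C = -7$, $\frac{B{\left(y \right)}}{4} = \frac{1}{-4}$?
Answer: $-1470$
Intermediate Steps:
$B{\left(y \right)} = -1$ ($B{\left(y \right)} = \frac{4}{-4} = 4 \left(- \frac{1}{4}\right) = -1$)
$f = 30$ ($f = 24 - 6 \left(-2 - -1\right) = 24 - 6 \left(-2 + 1\right) = 24 - -6 = 24 + 6 = 30$)
$7 f C = 7 \cdot 30 \left(-7\right) = 210 \left(-7\right) = -1470$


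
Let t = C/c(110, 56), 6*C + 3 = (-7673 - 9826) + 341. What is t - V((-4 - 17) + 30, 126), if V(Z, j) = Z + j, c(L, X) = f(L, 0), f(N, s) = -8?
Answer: 10681/48 ≈ 222.52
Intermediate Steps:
c(L, X) = -8
C = -17161/6 (C = -½ + ((-7673 - 9826) + 341)/6 = -½ + (-17499 + 341)/6 = -½ + (⅙)*(-17158) = -½ - 8579/3 = -17161/6 ≈ -2860.2)
t = 17161/48 (t = -17161/6/(-8) = -17161/6*(-⅛) = 17161/48 ≈ 357.52)
t - V((-4 - 17) + 30, 126) = 17161/48 - (((-4 - 17) + 30) + 126) = 17161/48 - ((-21 + 30) + 126) = 17161/48 - (9 + 126) = 17161/48 - 1*135 = 17161/48 - 135 = 10681/48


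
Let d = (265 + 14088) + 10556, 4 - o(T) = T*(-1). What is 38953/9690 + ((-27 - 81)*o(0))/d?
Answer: 16949021/4234530 ≈ 4.0026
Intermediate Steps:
o(T) = 4 + T (o(T) = 4 - T*(-1) = 4 - (-1)*T = 4 + T)
d = 24909 (d = 14353 + 10556 = 24909)
38953/9690 + ((-27 - 81)*o(0))/d = 38953/9690 + ((-27 - 81)*(4 + 0))/24909 = 38953*(1/9690) - 108*4*(1/24909) = 38953/9690 - 432*1/24909 = 38953/9690 - 144/8303 = 16949021/4234530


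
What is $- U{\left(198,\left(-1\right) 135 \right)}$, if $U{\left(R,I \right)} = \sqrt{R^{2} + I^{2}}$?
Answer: $- 9 \sqrt{709} \approx -239.64$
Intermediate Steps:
$U{\left(R,I \right)} = \sqrt{I^{2} + R^{2}}$
$- U{\left(198,\left(-1\right) 135 \right)} = - \sqrt{\left(\left(-1\right) 135\right)^{2} + 198^{2}} = - \sqrt{\left(-135\right)^{2} + 39204} = - \sqrt{18225 + 39204} = - \sqrt{57429} = - 9 \sqrt{709}$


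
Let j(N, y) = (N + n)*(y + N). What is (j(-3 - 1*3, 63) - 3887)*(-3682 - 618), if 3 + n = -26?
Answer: 25292600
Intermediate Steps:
n = -29 (n = -3 - 26 = -29)
j(N, y) = (-29 + N)*(N + y) (j(N, y) = (N - 29)*(y + N) = (-29 + N)*(N + y))
(j(-3 - 1*3, 63) - 3887)*(-3682 - 618) = (((-3 - 1*3)² - 29*(-3 - 1*3) - 29*63 + (-3 - 1*3)*63) - 3887)*(-3682 - 618) = (((-3 - 3)² - 29*(-3 - 3) - 1827 + (-3 - 3)*63) - 3887)*(-4300) = (((-6)² - 29*(-6) - 1827 - 6*63) - 3887)*(-4300) = ((36 + 174 - 1827 - 378) - 3887)*(-4300) = (-1995 - 3887)*(-4300) = -5882*(-4300) = 25292600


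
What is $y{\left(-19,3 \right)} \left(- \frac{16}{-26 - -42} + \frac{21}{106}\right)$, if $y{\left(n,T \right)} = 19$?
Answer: $- \frac{1615}{106} \approx -15.236$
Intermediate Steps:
$y{\left(-19,3 \right)} \left(- \frac{16}{-26 - -42} + \frac{21}{106}\right) = 19 \left(- \frac{16}{-26 - -42} + \frac{21}{106}\right) = 19 \left(- \frac{16}{-26 + 42} + 21 \cdot \frac{1}{106}\right) = 19 \left(- \frac{16}{16} + \frac{21}{106}\right) = 19 \left(\left(-16\right) \frac{1}{16} + \frac{21}{106}\right) = 19 \left(-1 + \frac{21}{106}\right) = 19 \left(- \frac{85}{106}\right) = - \frac{1615}{106}$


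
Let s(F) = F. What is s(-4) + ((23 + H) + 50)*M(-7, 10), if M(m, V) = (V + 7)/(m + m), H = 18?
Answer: -229/2 ≈ -114.50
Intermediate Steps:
M(m, V) = (7 + V)/(2*m) (M(m, V) = (7 + V)/((2*m)) = (7 + V)*(1/(2*m)) = (7 + V)/(2*m))
s(-4) + ((23 + H) + 50)*M(-7, 10) = -4 + ((23 + 18) + 50)*((½)*(7 + 10)/(-7)) = -4 + (41 + 50)*((½)*(-⅐)*17) = -4 + 91*(-17/14) = -4 - 221/2 = -229/2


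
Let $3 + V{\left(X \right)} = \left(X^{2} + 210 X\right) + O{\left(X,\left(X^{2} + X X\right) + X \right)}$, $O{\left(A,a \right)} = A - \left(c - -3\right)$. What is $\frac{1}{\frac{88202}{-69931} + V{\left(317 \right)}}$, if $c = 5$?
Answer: $\frac{69931}{11703913613} \approx 5.975 \cdot 10^{-6}$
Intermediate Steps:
$O{\left(A,a \right)} = -8 + A$ ($O{\left(A,a \right)} = A - \left(5 - -3\right) = A - \left(5 + 3\right) = A - 8 = -8 + A$)
$V{\left(X \right)} = -11 + X^{2} + 211 X$ ($V{\left(X \right)} = -3 + \left(\left(X^{2} + 210 X\right) + \left(-8 + X\right)\right) = -3 + \left(-8 + X^{2} + 211 X\right) = -11 + X^{2} + 211 X$)
$\frac{1}{\frac{88202}{-69931} + V{\left(317 \right)}} = \frac{1}{\frac{88202}{-69931} + \left(-11 + 317^{2} + 211 \cdot 317\right)} = \frac{1}{88202 \left(- \frac{1}{69931}\right) + \left(-11 + 100489 + 66887\right)} = \frac{1}{- \frac{88202}{69931} + 167365} = \frac{1}{\frac{11703913613}{69931}} = \frac{69931}{11703913613}$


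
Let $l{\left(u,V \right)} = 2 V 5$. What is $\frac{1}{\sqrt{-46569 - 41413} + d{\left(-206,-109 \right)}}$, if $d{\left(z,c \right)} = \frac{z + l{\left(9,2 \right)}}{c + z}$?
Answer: $\frac{3255}{485002697} - \frac{11025 i \sqrt{87982}}{970005394} \approx 6.7113 \cdot 10^{-6} - 0.0033713 i$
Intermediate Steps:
$l{\left(u,V \right)} = 10 V$
$d{\left(z,c \right)} = \frac{20 + z}{c + z}$ ($d{\left(z,c \right)} = \frac{z + 10 \cdot 2}{c + z} = \frac{z + 20}{c + z} = \frac{20 + z}{c + z}$)
$\frac{1}{\sqrt{-46569 - 41413} + d{\left(-206,-109 \right)}} = \frac{1}{\sqrt{-46569 - 41413} + \frac{20 - 206}{-109 - 206}} = \frac{1}{\sqrt{-87982} + \frac{1}{-315} \left(-186\right)} = \frac{1}{i \sqrt{87982} - - \frac{62}{105}} = \frac{1}{i \sqrt{87982} + \frac{62}{105}} = \frac{1}{\frac{62}{105} + i \sqrt{87982}}$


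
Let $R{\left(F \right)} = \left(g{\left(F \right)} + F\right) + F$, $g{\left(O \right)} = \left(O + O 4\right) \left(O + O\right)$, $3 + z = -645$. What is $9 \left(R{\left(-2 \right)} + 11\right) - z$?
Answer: $1071$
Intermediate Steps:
$z = -648$ ($z = -3 - 645 = -648$)
$g{\left(O \right)} = 10 O^{2}$ ($g{\left(O \right)} = \left(O + 4 O\right) 2 O = 5 O 2 O = 10 O^{2}$)
$R{\left(F \right)} = 2 F + 10 F^{2}$ ($R{\left(F \right)} = \left(10 F^{2} + F\right) + F = \left(F + 10 F^{2}\right) + F = 2 F + 10 F^{2}$)
$9 \left(R{\left(-2 \right)} + 11\right) - z = 9 \left(2 \left(-2\right) \left(1 + 5 \left(-2\right)\right) + 11\right) - -648 = 9 \left(2 \left(-2\right) \left(1 - 10\right) + 11\right) + 648 = 9 \left(2 \left(-2\right) \left(-9\right) + 11\right) + 648 = 9 \left(36 + 11\right) + 648 = 9 \cdot 47 + 648 = 423 + 648 = 1071$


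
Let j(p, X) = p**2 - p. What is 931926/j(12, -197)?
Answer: 155321/22 ≈ 7060.0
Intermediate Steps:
931926/j(12, -197) = 931926/((12*(-1 + 12))) = 931926/((12*11)) = 931926/132 = 931926*(1/132) = 155321/22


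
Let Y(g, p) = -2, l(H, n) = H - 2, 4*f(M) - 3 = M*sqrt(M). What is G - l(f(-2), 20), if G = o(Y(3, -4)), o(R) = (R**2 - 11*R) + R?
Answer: 101/4 + I*sqrt(2)/2 ≈ 25.25 + 0.70711*I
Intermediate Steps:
f(M) = 3/4 + M**(3/2)/4 (f(M) = 3/4 + (M*sqrt(M))/4 = 3/4 + M**(3/2)/4)
l(H, n) = -2 + H
o(R) = R**2 - 10*R
G = 24 (G = -2*(-10 - 2) = -2*(-12) = 24)
G - l(f(-2), 20) = 24 - (-2 + (3/4 + (-2)**(3/2)/4)) = 24 - (-2 + (3/4 + (-2*I*sqrt(2))/4)) = 24 - (-2 + (3/4 - I*sqrt(2)/2)) = 24 - (-5/4 - I*sqrt(2)/2) = 24 + (5/4 + I*sqrt(2)/2) = 101/4 + I*sqrt(2)/2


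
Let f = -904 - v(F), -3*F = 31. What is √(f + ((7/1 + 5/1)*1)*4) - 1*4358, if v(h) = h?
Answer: -4358 + I*√7611/3 ≈ -4358.0 + 29.08*I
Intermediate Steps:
F = -31/3 (F = -⅓*31 = -31/3 ≈ -10.333)
f = -2681/3 (f = -904 - 1*(-31/3) = -904 + 31/3 = -2681/3 ≈ -893.67)
√(f + ((7/1 + 5/1)*1)*4) - 1*4358 = √(-2681/3 + ((7/1 + 5/1)*1)*4) - 1*4358 = √(-2681/3 + ((7*1 + 5*1)*1)*4) - 4358 = √(-2681/3 + ((7 + 5)*1)*4) - 4358 = √(-2681/3 + (12*1)*4) - 4358 = √(-2681/3 + 12*4) - 4358 = √(-2681/3 + 48) - 4358 = √(-2537/3) - 4358 = I*√7611/3 - 4358 = -4358 + I*√7611/3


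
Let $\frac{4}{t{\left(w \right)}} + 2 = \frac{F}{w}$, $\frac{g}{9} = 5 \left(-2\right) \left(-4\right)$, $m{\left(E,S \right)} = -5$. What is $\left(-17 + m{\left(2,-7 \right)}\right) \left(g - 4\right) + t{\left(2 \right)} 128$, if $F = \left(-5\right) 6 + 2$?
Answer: $-7864$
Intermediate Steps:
$g = 360$ ($g = 9 \cdot 5 \left(-2\right) \left(-4\right) = 9 \left(\left(-10\right) \left(-4\right)\right) = 9 \cdot 40 = 360$)
$F = -28$ ($F = -30 + 2 = -28$)
$t{\left(w \right)} = \frac{4}{-2 - \frac{28}{w}}$
$\left(-17 + m{\left(2,-7 \right)}\right) \left(g - 4\right) + t{\left(2 \right)} 128 = \left(-17 - 5\right) \left(360 - 4\right) + \left(-2\right) 2 \frac{1}{14 + 2} \cdot 128 = \left(-22\right) 356 + \left(-2\right) 2 \cdot \frac{1}{16} \cdot 128 = -7832 + \left(-2\right) 2 \cdot \frac{1}{16} \cdot 128 = -7832 - 32 = -7864$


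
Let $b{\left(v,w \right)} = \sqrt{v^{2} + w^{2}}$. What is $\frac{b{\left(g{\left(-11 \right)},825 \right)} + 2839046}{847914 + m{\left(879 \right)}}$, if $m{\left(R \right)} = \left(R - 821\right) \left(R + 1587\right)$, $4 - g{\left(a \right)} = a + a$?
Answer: $\frac{1419523}{495471} + \frac{\sqrt{681301}}{990942} \approx 2.8658$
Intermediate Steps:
$g{\left(a \right)} = 4 - 2 a$ ($g{\left(a \right)} = 4 - \left(a + a\right) = 4 - 2 a$)
$m{\left(R \right)} = \left(-821 + R\right) \left(1587 + R\right)$
$\frac{b{\left(g{\left(-11 \right)},825 \right)} + 2839046}{847914 + m{\left(879 \right)}} = \frac{\sqrt{\left(4 - -22\right)^{2} + 825^{2}} + 2839046}{847914 + \left(-1302927 + 879^{2} + 766 \cdot 879\right)} = \frac{\sqrt{\left(4 + 22\right)^{2} + 680625} + 2839046}{847914 + \left(-1302927 + 772641 + 673314\right)} = \frac{\sqrt{26^{2} + 680625} + 2839046}{847914 + 143028} = \frac{\sqrt{676 + 680625} + 2839046}{990942} = \left(\sqrt{681301} + 2839046\right) \frac{1}{990942} = \left(2839046 + \sqrt{681301}\right) \frac{1}{990942} = \frac{1419523}{495471} + \frac{\sqrt{681301}}{990942}$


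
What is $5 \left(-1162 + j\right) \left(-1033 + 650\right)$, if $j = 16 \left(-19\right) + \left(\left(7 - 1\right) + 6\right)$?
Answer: $2784410$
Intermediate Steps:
$j = -292$ ($j = -304 + \left(6 + 6\right) = -304 + 12 = -292$)
$5 \left(-1162 + j\right) \left(-1033 + 650\right) = 5 \left(-1162 - 292\right) \left(-1033 + 650\right) = 5 \left(\left(-1454\right) \left(-383\right)\right) = 5 \cdot 556882 = 2784410$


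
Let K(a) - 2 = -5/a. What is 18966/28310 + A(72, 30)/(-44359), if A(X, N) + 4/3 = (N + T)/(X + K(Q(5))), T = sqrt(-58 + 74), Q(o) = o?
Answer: 92126440393/137510460255 ≈ 0.66996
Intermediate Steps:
K(a) = 2 - 5/a
T = 4 (T = sqrt(16) = 4)
A(X, N) = -4/3 + (4 + N)/(1 + X) (A(X, N) = -4/3 + (N + 4)/(X + (2 - 5/5)) = -4/3 + (4 + N)/(X + (2 - 5*1/5)) = -4/3 + (4 + N)/(X + (2 - 1)) = -4/3 + (4 + N)/(X + 1) = -4/3 + (4 + N)/(1 + X))
18966/28310 + A(72, 30)/(-44359) = 18966/28310 + ((8 - 4*72 + 3*30)/(3*(1 + 72)))/(-44359) = 18966*(1/28310) + ((1/3)*(8 - 288 + 90)/73)*(-1/44359) = 9483/14155 + ((1/3)*(1/73)*(-190))*(-1/44359) = 9483/14155 - 190/219*(-1/44359) = 9483/14155 + 190/9714621 = 92126440393/137510460255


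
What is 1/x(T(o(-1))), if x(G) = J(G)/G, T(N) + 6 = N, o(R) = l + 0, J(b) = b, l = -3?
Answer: 1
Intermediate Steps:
o(R) = -3 (o(R) = -3 + 0 = -3)
T(N) = -6 + N
x(G) = 1 (x(G) = G/G = 1)
1/x(T(o(-1))) = 1/1 = 1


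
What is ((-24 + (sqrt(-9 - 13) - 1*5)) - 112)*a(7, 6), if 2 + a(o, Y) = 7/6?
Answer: 235/2 - 5*I*sqrt(22)/6 ≈ 117.5 - 3.9087*I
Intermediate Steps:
a(o, Y) = -5/6 (a(o, Y) = -2 + 7/6 = -5/6)
((-24 + (sqrt(-9 - 13) - 1*5)) - 112)*a(7, 6) = ((-24 + (sqrt(-9 - 13) - 1*5)) - 112)*(-5/6) = ((-24 + (sqrt(-22) - 5)) - 112)*(-5/6) = ((-24 + (I*sqrt(22) - 5)) - 112)*(-5/6) = ((-24 + (-5 + I*sqrt(22))) - 112)*(-5/6) = ((-29 + I*sqrt(22)) - 112)*(-5/6) = (-141 + I*sqrt(22))*(-5/6) = 235/2 - 5*I*sqrt(22)/6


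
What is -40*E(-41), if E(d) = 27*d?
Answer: 44280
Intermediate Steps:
-40*E(-41) = -1080*(-41) = -40*(-1107) = 44280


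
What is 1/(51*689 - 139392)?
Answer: -1/104253 ≈ -9.5921e-6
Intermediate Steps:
1/(51*689 - 139392) = 1/(35139 - 139392) = 1/(-104253) = -1/104253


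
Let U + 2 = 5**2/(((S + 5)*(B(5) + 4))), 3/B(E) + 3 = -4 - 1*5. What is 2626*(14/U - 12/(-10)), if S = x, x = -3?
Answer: 153621/5 ≈ 30724.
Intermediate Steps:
S = -3
B(E) = -1/4 (B(E) = 3/(-3 + (-4 - 1*5)) = 3/(-3 + (-4 - 5)) = 3/(-3 - 9) = 3/(-12) = 3*(-1/12) = -1/4)
U = 4/3 (U = -2 + 5**2/(((-3 + 5)*(-1/4 + 4))) = -2 + 25/((2*(15/4))) = -2 + 25/(15/2) = -2 + 25*(2/15) = -2 + 10/3 = 4/3 ≈ 1.3333)
2626*(14/U - 12/(-10)) = 2626*(14/(4/3) - 12/(-10)) = 2626*(14*(3/4) - 12*(-1/10)) = 2626*(21/2 + 6/5) = 2626*(117/10) = 153621/5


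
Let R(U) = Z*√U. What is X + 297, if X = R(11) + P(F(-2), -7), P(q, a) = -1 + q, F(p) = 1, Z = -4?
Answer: 297 - 4*√11 ≈ 283.73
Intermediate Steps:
R(U) = -4*√U
X = -4*√11 (X = -4*√11 + (-1 + 1) = -4*√11 + 0 = -4*√11 ≈ -13.266)
X + 297 = -4*√11 + 297 = 297 - 4*√11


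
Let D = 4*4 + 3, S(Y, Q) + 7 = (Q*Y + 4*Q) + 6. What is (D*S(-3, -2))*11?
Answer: -627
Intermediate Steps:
S(Y, Q) = -1 + 4*Q + Q*Y (S(Y, Q) = -7 + ((Q*Y + 4*Q) + 6) = -7 + ((4*Q + Q*Y) + 6) = -7 + (6 + 4*Q + Q*Y) = -1 + 4*Q + Q*Y)
D = 19 (D = 16 + 3 = 19)
(D*S(-3, -2))*11 = (19*(-1 + 4*(-2) - 2*(-3)))*11 = (19*(-1 - 8 + 6))*11 = (19*(-3))*11 = -57*11 = -627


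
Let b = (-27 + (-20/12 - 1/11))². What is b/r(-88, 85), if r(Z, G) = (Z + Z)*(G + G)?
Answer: -900601/32582880 ≈ -0.027640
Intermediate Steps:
b = 900601/1089 (b = (-27 + (-20*1/12 - 1*1/11))² = (-27 + (-5/3 - 1/11))² = (-27 - 58/33)² = (-949/33)² = 900601/1089 ≈ 827.00)
r(Z, G) = 4*G*Z (r(Z, G) = (2*Z)*(2*G) = 4*G*Z)
b/r(-88, 85) = 900601/(1089*((4*85*(-88)))) = (900601/1089)/(-29920) = (900601/1089)*(-1/29920) = -900601/32582880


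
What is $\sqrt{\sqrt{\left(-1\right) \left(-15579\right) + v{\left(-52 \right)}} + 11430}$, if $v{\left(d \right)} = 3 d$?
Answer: $\sqrt{11430 + \sqrt{15423}} \approx 107.49$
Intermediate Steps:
$\sqrt{\sqrt{\left(-1\right) \left(-15579\right) + v{\left(-52 \right)}} + 11430} = \sqrt{\sqrt{\left(-1\right) \left(-15579\right) + 3 \left(-52\right)} + 11430} = \sqrt{\sqrt{15579 - 156} + 11430} = \sqrt{\sqrt{15423} + 11430} = \sqrt{11430 + \sqrt{15423}}$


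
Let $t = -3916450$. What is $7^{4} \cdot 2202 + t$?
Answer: $1370552$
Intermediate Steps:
$7^{4} \cdot 2202 + t = 7^{4} \cdot 2202 - 3916450 = 2401 \cdot 2202 - 3916450 = 5287002 - 3916450 = 1370552$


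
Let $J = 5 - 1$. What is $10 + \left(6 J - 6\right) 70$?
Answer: $1270$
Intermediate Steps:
$J = 4$ ($J = 5 - 1 = 4$)
$10 + \left(6 J - 6\right) 70 = 10 + \left(6 \cdot 4 - 6\right) 70 = 10 + \left(24 - 6\right) 70 = 10 + 18 \cdot 70 = 10 + 1260 = 1270$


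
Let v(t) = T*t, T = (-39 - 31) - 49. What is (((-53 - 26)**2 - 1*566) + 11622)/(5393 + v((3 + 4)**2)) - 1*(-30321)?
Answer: 13263301/438 ≈ 30282.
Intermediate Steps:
T = -119 (T = -70 - 49 = -119)
v(t) = -119*t
(((-53 - 26)**2 - 1*566) + 11622)/(5393 + v((3 + 4)**2)) - 1*(-30321) = (((-53 - 26)**2 - 1*566) + 11622)/(5393 - 119*(3 + 4)**2) - 1*(-30321) = (((-79)**2 - 566) + 11622)/(5393 - 119*7**2) + 30321 = ((6241 - 566) + 11622)/(5393 - 119*49) + 30321 = (5675 + 11622)/(5393 - 5831) + 30321 = 17297/(-438) + 30321 = 17297*(-1/438) + 30321 = -17297/438 + 30321 = 13263301/438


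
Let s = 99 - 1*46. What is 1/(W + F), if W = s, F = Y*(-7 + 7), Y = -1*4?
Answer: 1/53 ≈ 0.018868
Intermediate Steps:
Y = -4
F = 0 (F = -4*(-7 + 7) = -4*0 = 0)
s = 53 (s = 99 - 46 = 53)
W = 53
1/(W + F) = 1/(53 + 0) = 1/53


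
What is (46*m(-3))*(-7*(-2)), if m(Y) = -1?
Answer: -644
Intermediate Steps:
(46*m(-3))*(-7*(-2)) = (46*(-1))*(-7*(-2)) = -46*14 = -644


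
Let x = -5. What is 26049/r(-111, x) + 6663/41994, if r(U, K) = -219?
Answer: -121382501/1021854 ≈ -118.79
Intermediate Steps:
26049/r(-111, x) + 6663/41994 = 26049/(-219) + 6663/41994 = 26049*(-1/219) + 6663*(1/41994) = -8683/73 + 2221/13998 = -121382501/1021854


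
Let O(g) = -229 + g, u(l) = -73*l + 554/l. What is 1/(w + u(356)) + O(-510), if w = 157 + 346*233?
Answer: -7206996079/9752363 ≈ -739.00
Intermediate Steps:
w = 80775 (w = 157 + 80618 = 80775)
1/(w + u(356)) + O(-510) = 1/(80775 + (-73*356 + 554/356)) + (-229 - 510) = 1/(80775 + (-25988 + 554*(1/356))) - 739 = 1/(80775 + (-25988 + 277/178)) - 739 = 1/(80775 - 4625587/178) - 739 = 1/(9752363/178) - 739 = 178/9752363 - 739 = -7206996079/9752363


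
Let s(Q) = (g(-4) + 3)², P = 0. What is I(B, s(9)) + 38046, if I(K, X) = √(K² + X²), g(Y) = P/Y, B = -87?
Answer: 38046 + 15*√34 ≈ 38133.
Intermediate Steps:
g(Y) = 0 (g(Y) = 0/Y = 0)
s(Q) = 9 (s(Q) = (0 + 3)² = 3² = 9)
I(B, s(9)) + 38046 = √((-87)² + 9²) + 38046 = √(7569 + 81) + 38046 = √7650 + 38046 = 15*√34 + 38046 = 38046 + 15*√34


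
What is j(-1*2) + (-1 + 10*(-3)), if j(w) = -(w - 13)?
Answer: -16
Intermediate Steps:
j(w) = 13 - w (j(w) = -(-13 + w) = 13 - w)
j(-1*2) + (-1 + 10*(-3)) = (13 - (-1)*2) + (-1 + 10*(-3)) = (13 - 1*(-2)) + (-1 - 30) = (13 + 2) - 31 = 15 - 31 = -16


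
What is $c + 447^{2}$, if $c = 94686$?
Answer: $294495$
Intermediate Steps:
$c + 447^{2} = 94686 + 447^{2} = 94686 + 199809 = 294495$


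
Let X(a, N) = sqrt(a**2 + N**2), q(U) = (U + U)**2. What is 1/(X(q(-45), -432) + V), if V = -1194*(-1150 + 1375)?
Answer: -4975/1335315294 - sqrt(5641)/667657647 ≈ -3.8382e-6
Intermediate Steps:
q(U) = 4*U**2 (q(U) = (2*U)**2 = 4*U**2)
V = -268650 (V = -1194*225 = -268650)
X(a, N) = sqrt(N**2 + a**2)
1/(X(q(-45), -432) + V) = 1/(sqrt((-432)**2 + (4*(-45)**2)**2) - 268650) = 1/(sqrt(186624 + (4*2025)**2) - 268650) = 1/(sqrt(186624 + 8100**2) - 268650) = 1/(sqrt(186624 + 65610000) - 268650) = 1/(sqrt(65796624) - 268650) = 1/(108*sqrt(5641) - 268650) = 1/(-268650 + 108*sqrt(5641))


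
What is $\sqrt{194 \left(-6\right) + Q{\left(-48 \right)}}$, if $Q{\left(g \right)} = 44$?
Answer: $4 i \sqrt{70} \approx 33.466 i$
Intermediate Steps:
$\sqrt{194 \left(-6\right) + Q{\left(-48 \right)}} = \sqrt{194 \left(-6\right) + 44} = \sqrt{-1164 + 44} = \sqrt{-1120} = 4 i \sqrt{70}$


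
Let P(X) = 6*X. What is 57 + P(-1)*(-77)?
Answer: 519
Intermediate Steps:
57 + P(-1)*(-77) = 57 + (6*(-1))*(-77) = 57 - 6*(-77) = 57 + 462 = 519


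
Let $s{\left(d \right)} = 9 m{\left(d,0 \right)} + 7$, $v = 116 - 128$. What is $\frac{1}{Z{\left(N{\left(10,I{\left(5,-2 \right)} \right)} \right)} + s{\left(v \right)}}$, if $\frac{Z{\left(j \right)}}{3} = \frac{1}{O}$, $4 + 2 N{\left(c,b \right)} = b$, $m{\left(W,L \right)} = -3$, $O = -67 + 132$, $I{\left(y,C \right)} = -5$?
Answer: $- \frac{65}{1297} \approx -0.050116$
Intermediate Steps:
$O = 65$
$N{\left(c,b \right)} = -2 + \frac{b}{2}$
$v = -12$ ($v = 116 - 128 = -12$)
$s{\left(d \right)} = -20$ ($s{\left(d \right)} = 9 \left(-3\right) + 7 = -27 + 7 = -20$)
$Z{\left(j \right)} = \frac{3}{65}$
$\frac{1}{Z{\left(N{\left(10,I{\left(5,-2 \right)} \right)} \right)} + s{\left(v \right)}} = \frac{1}{\frac{3}{65} - 20} = \frac{1}{- \frac{1297}{65}} = - \frac{65}{1297}$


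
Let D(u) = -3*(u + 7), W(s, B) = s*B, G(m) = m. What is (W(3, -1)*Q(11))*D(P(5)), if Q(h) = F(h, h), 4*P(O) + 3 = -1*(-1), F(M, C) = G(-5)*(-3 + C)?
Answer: -2340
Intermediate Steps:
W(s, B) = B*s
F(M, C) = 15 - 5*C (F(M, C) = -5*(-3 + C) = 15 - 5*C)
P(O) = -½ (P(O) = -¾ + (-1*(-1))/4 = -¾ + (¼)*1 = -¾ + ¼ = -½)
D(u) = -21 - 3*u (D(u) = -3*(7 + u) = -21 - 3*u)
Q(h) = 15 - 5*h
(W(3, -1)*Q(11))*D(P(5)) = ((-1*3)*(15 - 5*11))*(-21 - 3*(-½)) = (-3*(15 - 55))*(-21 + 3/2) = -3*(-40)*(-39/2) = 120*(-39/2) = -2340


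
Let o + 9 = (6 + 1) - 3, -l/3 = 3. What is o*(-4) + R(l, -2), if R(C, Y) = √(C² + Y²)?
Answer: 20 + √85 ≈ 29.220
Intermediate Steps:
l = -9 (l = -3*3 = -9)
o = -5 (o = -9 + ((6 + 1) - 3) = -9 + (7 - 3) = -9 + 4 = -5)
o*(-4) + R(l, -2) = -5*(-4) + √((-9)² + (-2)²) = 20 + √(81 + 4) = 20 + √85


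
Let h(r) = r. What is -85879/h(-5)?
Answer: 85879/5 ≈ 17176.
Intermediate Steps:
-85879/h(-5) = -85879/(-5) = -85879*(-⅕) = 85879/5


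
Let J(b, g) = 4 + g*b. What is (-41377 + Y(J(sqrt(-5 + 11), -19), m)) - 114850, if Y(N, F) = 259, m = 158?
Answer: -155968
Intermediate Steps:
J(b, g) = 4 + b*g
(-41377 + Y(J(sqrt(-5 + 11), -19), m)) - 114850 = (-41377 + 259) - 114850 = -41118 - 114850 = -155968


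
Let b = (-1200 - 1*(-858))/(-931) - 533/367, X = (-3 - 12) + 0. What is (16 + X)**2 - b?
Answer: 37494/17983 ≈ 2.0850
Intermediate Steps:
X = -15 (X = -15 + 0 = -15)
b = -19511/17983 (b = (-1200 + 858)*(-1/931) - 533*1/367 = -342*(-1/931) - 533/367 = 18/49 - 533/367 = -19511/17983 ≈ -1.0850)
(16 + X)**2 - b = (16 - 15)**2 - 1*(-19511/17983) = 1**2 + 19511/17983 = 1 + 19511/17983 = 37494/17983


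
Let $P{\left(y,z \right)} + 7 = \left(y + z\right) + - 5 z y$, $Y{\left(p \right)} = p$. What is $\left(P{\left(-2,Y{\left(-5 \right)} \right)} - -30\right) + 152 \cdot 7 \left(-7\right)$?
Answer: $-7482$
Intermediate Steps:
$P{\left(y,z \right)} = -7 + y + z - 5 y z$ ($P{\left(y,z \right)} = -7 + \left(\left(y + z\right) + - 5 z y\right) = -7 - \left(- y - z + 5 y z\right) = -7 + \left(y + z - 5 y z\right) = -7 + y + z - 5 y z$)
$\left(P{\left(-2,Y{\left(-5 \right)} \right)} - -30\right) + 152 \cdot 7 \left(-7\right) = \left(\left(-7 - 2 - 5 - \left(-10\right) \left(-5\right)\right) - -30\right) + 152 \cdot 7 \left(-7\right) = \left(\left(-7 - 2 - 5 - 50\right) + 30\right) + 152 \left(-49\right) = \left(-64 + 30\right) - 7448 = -34 - 7448 = -7482$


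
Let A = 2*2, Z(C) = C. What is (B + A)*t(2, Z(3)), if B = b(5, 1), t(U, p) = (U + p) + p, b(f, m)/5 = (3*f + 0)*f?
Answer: 3032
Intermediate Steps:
b(f, m) = 15*f**2 (b(f, m) = 5*((3*f + 0)*f) = 5*((3*f)*f) = 5*(3*f**2) = 15*f**2)
t(U, p) = U + 2*p
B = 375 (B = 15*5**2 = 15*25 = 375)
A = 4
(B + A)*t(2, Z(3)) = (375 + 4)*(2 + 2*3) = 379*(2 + 6) = 379*8 = 3032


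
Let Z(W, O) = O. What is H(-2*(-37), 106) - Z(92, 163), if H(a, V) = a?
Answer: -89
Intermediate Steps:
H(-2*(-37), 106) - Z(92, 163) = -2*(-37) - 1*163 = 74 - 163 = -89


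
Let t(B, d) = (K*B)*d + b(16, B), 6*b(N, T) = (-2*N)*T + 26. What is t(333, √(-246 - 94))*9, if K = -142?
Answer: -15945 - 851148*I*√85 ≈ -15945.0 - 7.8472e+6*I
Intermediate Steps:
b(N, T) = 13/3 - N*T/3 (b(N, T) = ((-2*N)*T + 26)/6 = (-2*N*T + 26)/6 = (26 - 2*N*T)/6 = 13/3 - N*T/3)
t(B, d) = 13/3 - 16*B/3 - 142*B*d (t(B, d) = (-142*B)*d + (13/3 - ⅓*16*B) = -142*B*d + (13/3 - 16*B/3) = 13/3 - 16*B/3 - 142*B*d)
t(333, √(-246 - 94))*9 = (13/3 - 16/3*333 - 142*333*√(-246 - 94))*9 = (13/3 - 1776 - 142*333*√(-340))*9 = (13/3 - 1776 - 142*333*2*I*√85)*9 = (13/3 - 1776 - 94572*I*√85)*9 = (-5315/3 - 94572*I*√85)*9 = -15945 - 851148*I*√85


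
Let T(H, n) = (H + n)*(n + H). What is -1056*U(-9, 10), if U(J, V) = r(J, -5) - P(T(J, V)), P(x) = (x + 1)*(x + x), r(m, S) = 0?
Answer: 4224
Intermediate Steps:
T(H, n) = (H + n)² (T(H, n) = (H + n)*(H + n) = (H + n)²)
P(x) = 2*x*(1 + x) (P(x) = (1 + x)*(2*x) = 2*x*(1 + x))
U(J, V) = -2*(J + V)²*(1 + (J + V)²) (U(J, V) = 0 - 2*(J + V)²*(1 + (J + V)²) = -2*(J + V)²*(1 + (J + V)²))
-1056*U(-9, 10) = -2112*(-9 + 10)²*(-1 - (-9 + 10)²) = -2112*1²*(-1 - 1*1²) = -2112*(-1 - 1*1) = -2112*(-1 - 1) = -2112*(-2) = -1056*(-4) = 4224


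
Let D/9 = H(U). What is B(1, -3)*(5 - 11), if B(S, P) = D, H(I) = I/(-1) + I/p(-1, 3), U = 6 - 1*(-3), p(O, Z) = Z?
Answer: 324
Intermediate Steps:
U = 9 (U = 6 + 3 = 9)
H(I) = -2*I/3 (H(I) = I/(-1) + I/3 = I*(-1) + I*(⅓) = -I + I/3 = -2*I/3)
D = -54 (D = 9*(-⅔*9) = 9*(-6) = -54)
B(S, P) = -54
B(1, -3)*(5 - 11) = -54*(5 - 11) = -54*(-6) = 324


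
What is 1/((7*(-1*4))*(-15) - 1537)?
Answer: -1/1117 ≈ -0.00089526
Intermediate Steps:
1/((7*(-1*4))*(-15) - 1537) = 1/((7*(-4))*(-15) - 1537) = 1/(-28*(-15) - 1537) = 1/(420 - 1537) = 1/(-1117) = -1/1117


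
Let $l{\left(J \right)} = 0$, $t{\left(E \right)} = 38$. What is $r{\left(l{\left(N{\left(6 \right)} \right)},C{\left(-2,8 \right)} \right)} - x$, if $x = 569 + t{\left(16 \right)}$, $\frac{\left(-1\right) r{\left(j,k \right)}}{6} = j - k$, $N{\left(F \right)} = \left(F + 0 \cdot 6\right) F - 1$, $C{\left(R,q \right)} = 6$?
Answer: $-571$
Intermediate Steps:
$N{\left(F \right)} = -1 + F^{2}$ ($N{\left(F \right)} = \left(F + 0\right) F - 1 = F F - 1 = F^{2} - 1 = -1 + F^{2}$)
$r{\left(j,k \right)} = - 6 j + 6 k$ ($r{\left(j,k \right)} = - 6 \left(j - k\right) = - 6 j + 6 k$)
$x = 607$ ($x = 569 + 38 = 607$)
$r{\left(l{\left(N{\left(6 \right)} \right)},C{\left(-2,8 \right)} \right)} - x = \left(\left(-6\right) 0 + 6 \cdot 6\right) - 607 = \left(0 + 36\right) - 607 = 36 - 607 = -571$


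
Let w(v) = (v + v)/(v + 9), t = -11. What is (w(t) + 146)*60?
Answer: 9420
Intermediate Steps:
w(v) = 2*v/(9 + v) (w(v) = (2*v)/(9 + v) = 2*v/(9 + v))
(w(t) + 146)*60 = (2*(-11)/(9 - 11) + 146)*60 = (2*(-11)/(-2) + 146)*60 = (2*(-11)*(-1/2) + 146)*60 = (11 + 146)*60 = 157*60 = 9420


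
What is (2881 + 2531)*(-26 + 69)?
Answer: 232716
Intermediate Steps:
(2881 + 2531)*(-26 + 69) = 5412*43 = 232716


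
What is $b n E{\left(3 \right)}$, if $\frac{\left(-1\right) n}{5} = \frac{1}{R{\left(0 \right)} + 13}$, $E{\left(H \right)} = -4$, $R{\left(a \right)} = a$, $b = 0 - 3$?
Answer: $- \frac{60}{13} \approx -4.6154$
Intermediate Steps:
$b = -3$
$n = - \frac{5}{13}$ ($n = - \frac{5}{0 + 13} = - \frac{5}{13} \approx -0.38462$)
$b n E{\left(3 \right)} = \left(-3\right) \left(- \frac{5}{13}\right) \left(-4\right) = \frac{15}{13} \left(-4\right) = - \frac{60}{13}$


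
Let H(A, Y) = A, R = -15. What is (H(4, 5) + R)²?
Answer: 121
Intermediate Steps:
(H(4, 5) + R)² = (4 - 15)² = (-11)² = 121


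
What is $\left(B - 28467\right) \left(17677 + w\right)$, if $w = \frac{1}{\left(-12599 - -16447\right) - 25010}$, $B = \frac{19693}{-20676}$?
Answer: $- \frac{220185150390878105}{437545512} \approx -5.0323 \cdot 10^{8}$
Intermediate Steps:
$B = - \frac{19693}{20676}$ ($B = 19693 \left(- \frac{1}{20676}\right) = - \frac{19693}{20676} \approx -0.95246$)
$w = - \frac{1}{21162}$ ($w = \frac{1}{\left(-12599 + 16447\right) - 25010} = \frac{1}{3848 - 25010} = \frac{1}{-21162} = - \frac{1}{21162} \approx -4.7254 \cdot 10^{-5}$)
$\left(B - 28467\right) \left(17677 + w\right) = \left(- \frac{19693}{20676} - 28467\right) \left(17677 - \frac{1}{21162}\right) = \left(- \frac{588603385}{20676}\right) \frac{374080673}{21162} = - \frac{220185150390878105}{437545512}$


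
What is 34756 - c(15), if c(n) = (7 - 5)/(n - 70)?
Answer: 1911582/55 ≈ 34756.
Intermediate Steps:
c(n) = 2/(-70 + n)
34756 - c(15) = 34756 - 2/(-70 + 15) = 34756 - 2/(-55) = 34756 - 2*(-1)/55 = 34756 - 1*(-2/55) = 34756 + 2/55 = 1911582/55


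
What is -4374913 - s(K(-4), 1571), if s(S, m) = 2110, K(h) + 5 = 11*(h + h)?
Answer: -4377023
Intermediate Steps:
K(h) = -5 + 22*h (K(h) = -5 + 11*(h + h) = -5 + 11*(2*h) = -5 + 22*h)
-4374913 - s(K(-4), 1571) = -4374913 - 1*2110 = -4374913 - 2110 = -4377023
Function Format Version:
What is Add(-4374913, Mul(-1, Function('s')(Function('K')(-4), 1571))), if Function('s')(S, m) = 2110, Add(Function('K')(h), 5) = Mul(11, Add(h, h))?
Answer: -4377023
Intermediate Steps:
Function('K')(h) = Add(-5, Mul(22, h)) (Function('K')(h) = Add(-5, Mul(11, Add(h, h))) = Add(-5, Mul(11, Mul(2, h))) = Add(-5, Mul(22, h)))
Add(-4374913, Mul(-1, Function('s')(Function('K')(-4), 1571))) = Add(-4374913, Mul(-1, 2110)) = Add(-4374913, -2110) = -4377023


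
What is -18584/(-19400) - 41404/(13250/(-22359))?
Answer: 44899589341/642625 ≈ 69869.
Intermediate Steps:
-18584/(-19400) - 41404/(13250/(-22359)) = -18584*(-1/19400) - 41404/(13250*(-1/22359)) = 2323/2425 - 41404/(-13250/22359) = 2323/2425 - 41404*(-22359/13250) = 2323/2425 + 462876018/6625 = 44899589341/642625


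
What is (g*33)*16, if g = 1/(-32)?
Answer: -33/2 ≈ -16.500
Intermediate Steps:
g = -1/32 ≈ -0.031250
(g*33)*16 = -1/32*33*16 = -33/32*16 = -33/2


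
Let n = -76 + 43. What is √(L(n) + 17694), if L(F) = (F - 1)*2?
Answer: √17626 ≈ 132.76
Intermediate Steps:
n = -33
L(F) = -2 + 2*F (L(F) = (-1 + F)*2 = -2 + 2*F)
√(L(n) + 17694) = √((-2 + 2*(-33)) + 17694) = √((-2 - 66) + 17694) = √(-68 + 17694) = √17626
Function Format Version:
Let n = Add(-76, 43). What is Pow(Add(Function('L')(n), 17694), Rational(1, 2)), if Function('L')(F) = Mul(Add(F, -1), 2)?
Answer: Pow(17626, Rational(1, 2)) ≈ 132.76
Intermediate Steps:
n = -33
Function('L')(F) = Add(-2, Mul(2, F)) (Function('L')(F) = Mul(Add(-1, F), 2) = Add(-2, Mul(2, F)))
Pow(Add(Function('L')(n), 17694), Rational(1, 2)) = Pow(Add(Add(-2, Mul(2, -33)), 17694), Rational(1, 2)) = Pow(Add(Add(-2, -66), 17694), Rational(1, 2)) = Pow(Add(-68, 17694), Rational(1, 2)) = Pow(17626, Rational(1, 2))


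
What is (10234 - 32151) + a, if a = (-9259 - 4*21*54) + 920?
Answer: -34792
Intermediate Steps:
a = -12875 (a = (-9259 - 84*54) + 920 = (-9259 - 4536) + 920 = -13795 + 920 = -12875)
(10234 - 32151) + a = (10234 - 32151) - 12875 = -21917 - 12875 = -34792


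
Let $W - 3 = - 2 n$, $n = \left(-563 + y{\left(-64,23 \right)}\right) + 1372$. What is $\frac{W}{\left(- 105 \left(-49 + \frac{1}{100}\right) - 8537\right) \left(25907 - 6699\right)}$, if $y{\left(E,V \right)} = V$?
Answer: $\frac{8305}{325868522} \approx 2.5486 \cdot 10^{-5}$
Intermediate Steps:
$n = 832$ ($n = \left(-563 + 23\right) + 1372 = -540 + 1372 = 832$)
$W = -1661$ ($W = 3 - 1664 = -1661$)
$\frac{W}{\left(- 105 \left(-49 + \frac{1}{100}\right) - 8537\right) \left(25907 - 6699\right)} = - \frac{1661}{\left(- 105 \left(-49 + \frac{1}{100}\right) - 8537\right) \left(25907 - 6699\right)} = - \frac{1661}{\left(- 105 \left(-49 + \frac{1}{100}\right) - 8537\right) 19208} = - \frac{1661}{\left(\left(-105\right) \left(- \frac{4899}{100}\right) - 8537\right) 19208} = - \frac{1661}{\left(\frac{102879}{20} - 8537\right) 19208} = - \frac{1661}{\left(- \frac{67861}{20}\right) 19208} = - \frac{1661}{- \frac{325868522}{5}} = \left(-1661\right) \left(- \frac{5}{325868522}\right) = \frac{8305}{325868522}$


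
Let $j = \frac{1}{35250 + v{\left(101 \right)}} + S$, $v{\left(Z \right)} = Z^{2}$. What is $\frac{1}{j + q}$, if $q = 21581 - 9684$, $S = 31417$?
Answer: $\frac{45451}{1968664615} \approx 2.3087 \cdot 10^{-5}$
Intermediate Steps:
$q = 11897$ ($q = 21581 - 9684 = 11897$)
$j = \frac{1427934068}{45451}$ ($j = \frac{1}{35250 + 101^{2}} + 31417 = \frac{1}{35250 + 10201} + 31417 = \frac{1}{45451} + 31417 = \frac{1427934068}{45451} \approx 31417.0$)
$\frac{1}{j + q} = \frac{1}{\frac{1427934068}{45451} + 11897} = \frac{1}{\frac{1968664615}{45451}} = \frac{45451}{1968664615}$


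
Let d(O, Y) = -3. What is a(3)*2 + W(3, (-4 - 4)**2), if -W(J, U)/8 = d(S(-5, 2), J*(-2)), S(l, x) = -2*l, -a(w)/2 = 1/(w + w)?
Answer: 70/3 ≈ 23.333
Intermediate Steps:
a(w) = -1/w (a(w) = -2/(w + w) = -2*1/(2*w) = -1/w)
W(J, U) = 24 (W(J, U) = -8*(-3) = 24)
a(3)*2 + W(3, (-4 - 4)**2) = -1/3*2 + 24 = -2/3 + 24 = 70/3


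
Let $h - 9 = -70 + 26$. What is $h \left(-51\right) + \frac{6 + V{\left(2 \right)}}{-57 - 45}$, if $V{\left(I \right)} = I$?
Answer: $\frac{91031}{51} \approx 1784.9$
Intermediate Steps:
$h = -35$ ($h = 9 + \left(-70 + 26\right) = 9 - 44 = -35$)
$h \left(-51\right) + \frac{6 + V{\left(2 \right)}}{-57 - 45} = \left(-35\right) \left(-51\right) + \frac{6 + 2}{-57 - 45} = 1785 + \frac{8}{-102} = 1785 + 8 \left(- \frac{1}{102}\right) = 1785 - \frac{4}{51} = \frac{91031}{51}$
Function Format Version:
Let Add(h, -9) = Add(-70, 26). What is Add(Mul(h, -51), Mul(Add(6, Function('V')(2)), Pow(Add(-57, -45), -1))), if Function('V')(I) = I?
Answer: Rational(91031, 51) ≈ 1784.9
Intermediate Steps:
h = -35 (h = Add(9, Add(-70, 26)) = Add(9, -44) = -35)
Add(Mul(h, -51), Mul(Add(6, Function('V')(2)), Pow(Add(-57, -45), -1))) = Add(Mul(-35, -51), Mul(Add(6, 2), Pow(Add(-57, -45), -1))) = Add(1785, Mul(8, Pow(-102, -1))) = Add(1785, Mul(8, Rational(-1, 102))) = Add(1785, Rational(-4, 51)) = Rational(91031, 51)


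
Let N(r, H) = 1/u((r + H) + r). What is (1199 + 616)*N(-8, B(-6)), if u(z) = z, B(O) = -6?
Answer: -165/2 ≈ -82.500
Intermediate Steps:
N(r, H) = 1/(H + 2*r) (N(r, H) = 1/((r + H) + r) = 1/((H + r) + r) = 1/(H + 2*r))
(1199 + 616)*N(-8, B(-6)) = (1199 + 616)/(-6 + 2*(-8)) = 1815/(-6 - 16) = 1815/(-22) = 1815*(-1/22) = -165/2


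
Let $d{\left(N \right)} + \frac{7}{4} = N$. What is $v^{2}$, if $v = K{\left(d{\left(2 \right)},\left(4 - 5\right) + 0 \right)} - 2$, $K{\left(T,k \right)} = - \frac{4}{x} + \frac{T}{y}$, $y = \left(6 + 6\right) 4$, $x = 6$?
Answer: $\frac{261121}{36864} \approx 7.0834$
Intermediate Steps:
$y = 48$ ($y = 12 \cdot 4 = 48$)
$d{\left(N \right)} = - \frac{7}{4} + N$
$K{\left(T,k \right)} = - \frac{2}{3} + \frac{T}{48}$ ($K{\left(T,k \right)} = - \frac{4}{6} + \frac{T}{48} = \left(-4\right) \frac{1}{6} + T \frac{1}{48} = - \frac{2}{3} + \frac{T}{48}$)
$v = - \frac{511}{192}$ ($v = \left(- \frac{2}{3} + \frac{- \frac{7}{4} + 2}{48}\right) - 2 = \left(- \frac{2}{3} + \frac{1}{48} \cdot \frac{1}{4}\right) - 2 = \left(- \frac{2}{3} + \frac{1}{192}\right) - 2 = - \frac{127}{192} - 2 = - \frac{511}{192} \approx -2.6615$)
$v^{2} = \left(- \frac{511}{192}\right)^{2} = \frac{261121}{36864}$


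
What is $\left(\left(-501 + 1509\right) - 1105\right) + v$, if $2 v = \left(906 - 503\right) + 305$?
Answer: $257$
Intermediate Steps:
$v = 354$ ($v = \frac{\left(906 - 503\right) + 305}{2} = \frac{403 + 305}{2} = \frac{1}{2} \cdot 708 = 354$)
$\left(\left(-501 + 1509\right) - 1105\right) + v = \left(\left(-501 + 1509\right) - 1105\right) + 354 = \left(1008 - 1105\right) + 354 = -97 + 354 = 257$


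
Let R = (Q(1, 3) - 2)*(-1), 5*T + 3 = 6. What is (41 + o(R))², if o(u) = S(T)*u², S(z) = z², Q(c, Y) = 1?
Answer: 1069156/625 ≈ 1710.7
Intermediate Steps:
T = ⅗ (T = -⅗ + (⅕)*6 = -⅗ + 6/5 = ⅗ ≈ 0.60000)
R = 1 (R = (1 - 2)*(-1) = -1*(-1) = 1)
o(u) = 9*u²/25 (o(u) = (⅗)²*u² = 9*u²/25)
(41 + o(R))² = (41 + (9/25)*1²)² = (41 + (9/25)*1)² = (41 + 9/25)² = (1034/25)² = 1069156/625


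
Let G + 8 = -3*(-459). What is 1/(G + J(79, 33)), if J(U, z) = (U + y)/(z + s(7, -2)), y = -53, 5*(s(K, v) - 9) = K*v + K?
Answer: 203/278037 ≈ 0.00073012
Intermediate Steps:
G = 1369 (G = -8 - 3*(-459) = -8 + 1377 = 1369)
s(K, v) = 9 + K/5 + K*v/5 (s(K, v) = 9 + (K*v + K)/5 = 9 + (K + K*v)/5 = 9 + (K/5 + K*v/5) = 9 + K/5 + K*v/5)
J(U, z) = (-53 + U)/(38/5 + z) (J(U, z) = (U - 53)/(z + (9 + (⅕)*7 + (⅕)*7*(-2))) = (-53 + U)/(z + (9 + 7/5 - 14/5)) = (-53 + U)/(z + 38/5) = (-53 + U)/(38/5 + z))
1/(G + J(79, 33)) = 1/(1369 + 5*(-53 + 79)/(38 + 5*33)) = 1/(1369 + 5*26/(38 + 165)) = 1/(1369 + 5*26/203) = 1/(1369 + 5*(1/203)*26) = 1/(1369 + 130/203) = 1/(278037/203) = 203/278037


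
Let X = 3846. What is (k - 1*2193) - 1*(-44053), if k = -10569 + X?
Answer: 35137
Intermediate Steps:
k = -6723 (k = -10569 + 3846 = -6723)
(k - 1*2193) - 1*(-44053) = (-6723 - 1*2193) - 1*(-44053) = (-6723 - 2193) + 44053 = -8916 + 44053 = 35137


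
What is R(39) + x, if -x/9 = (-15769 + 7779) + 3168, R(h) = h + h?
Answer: 43476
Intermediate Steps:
R(h) = 2*h
x = 43398 (x = -9*((-15769 + 7779) + 3168) = -9*(-7990 + 3168) = -9*(-4822) = 43398)
R(39) + x = 2*39 + 43398 = 78 + 43398 = 43476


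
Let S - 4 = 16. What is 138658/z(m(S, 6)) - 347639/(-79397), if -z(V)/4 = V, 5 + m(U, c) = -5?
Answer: 5511467393/1587940 ≈ 3470.8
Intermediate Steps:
S = 20 (S = 4 + 16 = 20)
m(U, c) = -10 (m(U, c) = -5 - 5 = -10)
z(V) = -4*V
138658/z(m(S, 6)) - 347639/(-79397) = 138658/((-4*(-10))) - 347639/(-79397) = 138658/40 - 347639*(-1/79397) = 138658*(1/40) + 347639/79397 = 69329/20 + 347639/79397 = 5511467393/1587940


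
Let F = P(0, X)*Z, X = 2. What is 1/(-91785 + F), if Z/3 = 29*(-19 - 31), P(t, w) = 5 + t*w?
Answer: -1/113535 ≈ -8.8079e-6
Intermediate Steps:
Z = -4350 (Z = 3*(29*(-19 - 31)) = 3*(29*(-50)) = 3*(-1450) = -4350)
F = -21750 (F = (5 + 0*2)*(-4350) = (5 + 0)*(-4350) = 5*(-4350) = -21750)
1/(-91785 + F) = 1/(-91785 - 21750) = 1/(-113535) = -1/113535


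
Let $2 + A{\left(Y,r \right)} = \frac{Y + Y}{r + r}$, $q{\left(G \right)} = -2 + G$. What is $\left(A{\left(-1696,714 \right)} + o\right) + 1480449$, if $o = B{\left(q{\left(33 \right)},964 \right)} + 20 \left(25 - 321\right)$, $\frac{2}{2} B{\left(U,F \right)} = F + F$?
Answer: $\frac{527093587}{357} \approx 1.4765 \cdot 10^{6}$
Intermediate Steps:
$B{\left(U,F \right)} = 2 F$ ($B{\left(U,F \right)} = F + F = 2 F$)
$A{\left(Y,r \right)} = -2 + \frac{Y}{r}$ ($A{\left(Y,r \right)} = -2 + \frac{Y + Y}{r + r} = -2 + \frac{2 Y}{2 r} = -2 + 2 Y \frac{1}{2 r} = -2 + \frac{Y}{r}$)
$o = -3992$ ($o = 2 \cdot 964 + 20 \left(25 - 321\right) = 1928 + 20 \left(-296\right) = 1928 - 5920 = -3992$)
$\left(A{\left(-1696,714 \right)} + o\right) + 1480449 = \left(\left(-2 - \frac{1696}{714}\right) - 3992\right) + 1480449 = \left(\left(-2 - \frac{848}{357}\right) - 3992\right) + 1480449 = \left(- \frac{1562}{357} - 3992\right) + 1480449 = - \frac{1426706}{357} + 1480449 = \frac{527093587}{357}$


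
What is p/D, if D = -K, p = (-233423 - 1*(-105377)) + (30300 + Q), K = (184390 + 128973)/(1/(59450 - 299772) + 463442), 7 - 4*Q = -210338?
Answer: 20118724320158397/301232091544 ≈ 66788.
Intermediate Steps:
Q = 210345/4 (Q = 7/4 - 1/4*(-210338) = 7/4 + 105169/2 = 210345/4 ≈ 52586.)
K = 75308022886/111375308323 (K = 313363/(1/(-240322) + 463442) = 313363/(-1/240322 + 463442) = 313363/(111375308323/240322) = 313363*(240322/111375308323) = 75308022886/111375308323 ≈ 0.67616)
p = -180639/4 (p = (-233423 - 1*(-105377)) + (30300 + 210345/4) = (-233423 + 105377) + 331545/4 = -128046 + 331545/4 = -180639/4 ≈ -45160.)
D = -75308022886/111375308323 (D = -1*75308022886/111375308323 = -75308022886/111375308323 ≈ -0.67616)
p/D = -180639/(4*(-75308022886/111375308323)) = -180639/4*(-111375308323/75308022886) = 20118724320158397/301232091544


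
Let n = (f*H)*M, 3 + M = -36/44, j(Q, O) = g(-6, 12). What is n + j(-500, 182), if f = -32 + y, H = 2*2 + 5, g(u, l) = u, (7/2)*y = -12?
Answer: 13326/11 ≈ 1211.5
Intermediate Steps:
y = -24/7 (y = (2/7)*(-12) = -24/7 ≈ -3.4286)
j(Q, O) = -6
H = 9 (H = 4 + 5 = 9)
f = -248/7 (f = -32 - 24/7 = -248/7 ≈ -35.429)
M = -42/11 (M = -3 - 36/44 = -3 - 36*1/44 = -3 - 9/11 = -42/11 ≈ -3.8182)
n = 13392/11 (n = -248/7*9*(-42/11) = -2232/7*(-42/11) = 13392/11 ≈ 1217.5)
n + j(-500, 182) = 13392/11 - 6 = 13326/11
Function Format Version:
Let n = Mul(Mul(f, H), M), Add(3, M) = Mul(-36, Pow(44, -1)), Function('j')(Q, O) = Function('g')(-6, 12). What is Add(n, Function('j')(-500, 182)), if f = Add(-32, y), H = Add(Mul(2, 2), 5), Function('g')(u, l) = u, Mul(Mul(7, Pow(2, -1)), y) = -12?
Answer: Rational(13326, 11) ≈ 1211.5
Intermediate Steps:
y = Rational(-24, 7) (y = Mul(Rational(2, 7), -12) = Rational(-24, 7) ≈ -3.4286)
Function('j')(Q, O) = -6
H = 9 (H = Add(4, 5) = 9)
f = Rational(-248, 7) (f = Add(-32, Rational(-24, 7)) = Rational(-248, 7) ≈ -35.429)
M = Rational(-42, 11) (M = Add(-3, Mul(-36, Pow(44, -1))) = Add(-3, Mul(-36, Rational(1, 44))) = Add(-3, Rational(-9, 11)) = Rational(-42, 11) ≈ -3.8182)
n = Rational(13392, 11) (n = Mul(Mul(Rational(-248, 7), 9), Rational(-42, 11)) = Mul(Rational(-2232, 7), Rational(-42, 11)) = Rational(13392, 11) ≈ 1217.5)
Add(n, Function('j')(-500, 182)) = Add(Rational(13392, 11), -6) = Rational(13326, 11)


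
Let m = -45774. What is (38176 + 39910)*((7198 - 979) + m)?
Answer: -3088691730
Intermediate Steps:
(38176 + 39910)*((7198 - 979) + m) = (38176 + 39910)*((7198 - 979) - 45774) = 78086*(6219 - 45774) = 78086*(-39555) = -3088691730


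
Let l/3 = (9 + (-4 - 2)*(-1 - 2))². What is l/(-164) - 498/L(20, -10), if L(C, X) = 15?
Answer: -38159/820 ≈ -46.535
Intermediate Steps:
l = 2187 (l = 3*(9 + (-4 - 2)*(-1 - 2))² = 3*(9 - 6*(-3))² = 3*(9 + 18)² = 3*27² = 3*729 = 2187)
l/(-164) - 498/L(20, -10) = 2187/(-164) - 498/15 = 2187*(-1/164) - 498*1/15 = -2187/164 - 166/5 = -38159/820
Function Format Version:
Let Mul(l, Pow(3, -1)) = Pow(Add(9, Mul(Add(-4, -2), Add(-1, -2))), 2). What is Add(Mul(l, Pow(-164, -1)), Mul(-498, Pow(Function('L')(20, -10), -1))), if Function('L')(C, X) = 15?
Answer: Rational(-38159, 820) ≈ -46.535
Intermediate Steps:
l = 2187 (l = Mul(3, Pow(Add(9, Mul(Add(-4, -2), Add(-1, -2))), 2)) = Mul(3, Pow(Add(9, Mul(-6, -3)), 2)) = Mul(3, Pow(Add(9, 18), 2)) = Mul(3, Pow(27, 2)) = Mul(3, 729) = 2187)
Add(Mul(l, Pow(-164, -1)), Mul(-498, Pow(Function('L')(20, -10), -1))) = Add(Mul(2187, Pow(-164, -1)), Mul(-498, Pow(15, -1))) = Add(Mul(2187, Rational(-1, 164)), Mul(-498, Rational(1, 15))) = Add(Rational(-2187, 164), Rational(-166, 5)) = Rational(-38159, 820)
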